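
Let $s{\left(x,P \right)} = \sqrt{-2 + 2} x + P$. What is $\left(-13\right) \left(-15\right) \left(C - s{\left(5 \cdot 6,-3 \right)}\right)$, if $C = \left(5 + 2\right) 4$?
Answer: $6045$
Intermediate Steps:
$s{\left(x,P \right)} = P$ ($s{\left(x,P \right)} = \sqrt{0} x + P = 0 x + P = 0 + P = P$)
$C = 28$ ($C = 7 \cdot 4 = 28$)
$\left(-13\right) \left(-15\right) \left(C - s{\left(5 \cdot 6,-3 \right)}\right) = \left(-13\right) \left(-15\right) \left(28 - -3\right) = 195 \left(28 + 3\right) = 195 \cdot 31 = 6045$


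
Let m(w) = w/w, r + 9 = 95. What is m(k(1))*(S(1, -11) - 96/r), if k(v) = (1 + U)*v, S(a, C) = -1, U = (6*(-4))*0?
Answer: -91/43 ≈ -2.1163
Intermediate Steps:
r = 86 (r = -9 + 95 = 86)
U = 0 (U = -24*0 = 0)
k(v) = v (k(v) = (1 + 0)*v = 1*v = v)
m(w) = 1
m(k(1))*(S(1, -11) - 96/r) = 1*(-1 - 96/86) = 1*(-1 - 96*1/86) = 1*(-1 - 48/43) = 1*(-91/43) = -91/43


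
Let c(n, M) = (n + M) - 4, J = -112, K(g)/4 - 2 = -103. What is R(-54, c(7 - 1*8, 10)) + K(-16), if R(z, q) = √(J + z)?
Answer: -404 + I*√166 ≈ -404.0 + 12.884*I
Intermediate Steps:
K(g) = -404 (K(g) = 8 + 4*(-103) = 8 - 412 = -404)
c(n, M) = -4 + M + n (c(n, M) = (M + n) - 4 = -4 + M + n)
R(z, q) = √(-112 + z)
R(-54, c(7 - 1*8, 10)) + K(-16) = √(-112 - 54) - 404 = √(-166) - 404 = I*√166 - 404 = -404 + I*√166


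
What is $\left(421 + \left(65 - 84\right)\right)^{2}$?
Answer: $161604$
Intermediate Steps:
$\left(421 + \left(65 - 84\right)\right)^{2} = \left(421 - 19\right)^{2} = 402^{2} = 161604$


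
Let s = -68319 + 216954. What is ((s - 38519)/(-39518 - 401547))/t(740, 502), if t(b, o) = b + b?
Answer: -27529/163194050 ≈ -0.00016869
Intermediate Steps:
s = 148635
t(b, o) = 2*b
((s - 38519)/(-39518 - 401547))/t(740, 502) = ((148635 - 38519)/(-39518 - 401547))/((2*740)) = (110116/(-441065))/1480 = (110116*(-1/441065))*(1/1480) = -110116/441065*1/1480 = -27529/163194050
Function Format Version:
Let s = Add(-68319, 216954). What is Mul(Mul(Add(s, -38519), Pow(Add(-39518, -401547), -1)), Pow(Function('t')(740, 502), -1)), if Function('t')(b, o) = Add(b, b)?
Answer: Rational(-27529, 163194050) ≈ -0.00016869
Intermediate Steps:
s = 148635
Function('t')(b, o) = Mul(2, b)
Mul(Mul(Add(s, -38519), Pow(Add(-39518, -401547), -1)), Pow(Function('t')(740, 502), -1)) = Mul(Mul(Add(148635, -38519), Pow(Add(-39518, -401547), -1)), Pow(Mul(2, 740), -1)) = Mul(Mul(110116, Pow(-441065, -1)), Pow(1480, -1)) = Mul(Mul(110116, Rational(-1, 441065)), Rational(1, 1480)) = Mul(Rational(-110116, 441065), Rational(1, 1480)) = Rational(-27529, 163194050)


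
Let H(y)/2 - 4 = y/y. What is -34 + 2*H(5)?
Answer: -14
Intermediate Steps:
H(y) = 10 (H(y) = 8 + 2*(y/y) = 8 + 2*1 = 8 + 2 = 10)
-34 + 2*H(5) = -34 + 2*10 = -34 + 20 = -14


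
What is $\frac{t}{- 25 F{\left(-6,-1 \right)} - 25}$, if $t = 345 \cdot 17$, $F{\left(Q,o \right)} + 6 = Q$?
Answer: $\frac{1173}{55} \approx 21.327$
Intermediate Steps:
$F{\left(Q,o \right)} = -6 + Q$
$t = 5865$
$\frac{t}{- 25 F{\left(-6,-1 \right)} - 25} = \frac{5865}{- 25 \left(-6 - 6\right) - 25} = \frac{5865}{\left(-25\right) \left(-12\right) - 25} = \frac{5865}{300 - 25} = \frac{5865}{275} = 5865 \cdot \frac{1}{275} = \frac{1173}{55}$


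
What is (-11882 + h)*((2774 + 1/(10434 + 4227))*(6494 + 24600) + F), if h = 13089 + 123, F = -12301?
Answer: 1681652882919170/14661 ≈ 1.1470e+11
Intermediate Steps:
h = 13212
(-11882 + h)*((2774 + 1/(10434 + 4227))*(6494 + 24600) + F) = (-11882 + 13212)*((2774 + 1/(10434 + 4227))*(6494 + 24600) - 12301) = 1330*((2774 + 1/14661)*31094 - 12301) = 1330*((40669615/14661)*31094 - 12301) = 1330*(1264581008810/14661 - 12301) = 1330*(1264400663849/14661) = 1681652882919170/14661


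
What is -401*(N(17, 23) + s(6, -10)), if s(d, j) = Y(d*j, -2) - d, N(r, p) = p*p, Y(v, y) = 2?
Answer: -210525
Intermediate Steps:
N(r, p) = p²
s(d, j) = 2 - d
-401*(N(17, 23) + s(6, -10)) = -401*(23² + (2 - 1*6)) = -401*(529 + (2 - 6)) = -401*(529 - 4) = -401*525 = -210525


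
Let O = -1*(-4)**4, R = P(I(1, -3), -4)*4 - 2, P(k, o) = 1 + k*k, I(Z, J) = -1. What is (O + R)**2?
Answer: 62500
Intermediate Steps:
P(k, o) = 1 + k**2
R = 6 (R = (1 + (-1)**2)*4 - 2 = (1 + 1)*4 - 2 = 2*4 - 2 = 8 - 2 = 6)
O = -256 (O = -1*256 = -256)
(O + R)**2 = (-256 + 6)**2 = (-250)**2 = 62500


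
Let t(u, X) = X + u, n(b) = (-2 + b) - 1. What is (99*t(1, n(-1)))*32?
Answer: -9504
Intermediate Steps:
n(b) = -3 + b
(99*t(1, n(-1)))*32 = (99*((-3 - 1) + 1))*32 = (99*(-4 + 1))*32 = (99*(-3))*32 = -297*32 = -9504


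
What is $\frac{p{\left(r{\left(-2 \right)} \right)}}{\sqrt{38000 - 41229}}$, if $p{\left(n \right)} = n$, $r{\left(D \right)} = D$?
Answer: $\frac{2 i \sqrt{3229}}{3229} \approx 0.035196 i$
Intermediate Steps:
$\frac{p{\left(r{\left(-2 \right)} \right)}}{\sqrt{38000 - 41229}} = - \frac{2}{\sqrt{38000 - 41229}} = - \frac{2}{\sqrt{-3229}} = - \frac{2}{i \sqrt{3229}} = - 2 \left(- \frac{i \sqrt{3229}}{3229}\right) = \frac{2 i \sqrt{3229}}{3229}$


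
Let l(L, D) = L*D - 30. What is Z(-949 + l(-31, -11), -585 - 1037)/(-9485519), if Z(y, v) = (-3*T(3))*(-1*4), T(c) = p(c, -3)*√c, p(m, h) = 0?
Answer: 0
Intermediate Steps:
l(L, D) = -30 + D*L (l(L, D) = D*L - 30 = -30 + D*L)
T(c) = 0 (T(c) = 0*√c = 0)
Z(y, v) = 0 (Z(y, v) = (-3*0)*(-1*4) = 0*(-4) = 0)
Z(-949 + l(-31, -11), -585 - 1037)/(-9485519) = 0/(-9485519) = 0*(-1/9485519) = 0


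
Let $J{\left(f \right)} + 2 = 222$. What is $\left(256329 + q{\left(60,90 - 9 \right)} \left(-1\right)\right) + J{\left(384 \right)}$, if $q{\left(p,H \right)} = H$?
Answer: $256468$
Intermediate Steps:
$J{\left(f \right)} = 220$ ($J{\left(f \right)} = -2 + 222 = 220$)
$\left(256329 + q{\left(60,90 - 9 \right)} \left(-1\right)\right) + J{\left(384 \right)} = \left(256329 + \left(90 - 9\right) \left(-1\right)\right) + 220 = \left(256329 + 81 \left(-1\right)\right) + 220 = \left(256329 - 81\right) + 220 = 256248 + 220 = 256468$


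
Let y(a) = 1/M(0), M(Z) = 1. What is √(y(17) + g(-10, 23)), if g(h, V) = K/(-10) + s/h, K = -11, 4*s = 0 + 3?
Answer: 9*√10/20 ≈ 1.4230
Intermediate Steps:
s = ¾ (s = (0 + 3)/4 = (¼)*3 = ¾ ≈ 0.75000)
g(h, V) = 11/10 + 3/(4*h) (g(h, V) = -11/(-10) + 3/(4*h) = -11*(-⅒) + 3/(4*h) = 11/10 + 3/(4*h))
y(a) = 1 (y(a) = 1/1 = 1)
√(y(17) + g(-10, 23)) = √(1 + (1/20)*(15 + 22*(-10))/(-10)) = √(1 + (1/20)*(-⅒)*(15 - 220)) = √(1 + (1/20)*(-⅒)*(-205)) = √(1 + 41/40) = √(81/40) = 9*√10/20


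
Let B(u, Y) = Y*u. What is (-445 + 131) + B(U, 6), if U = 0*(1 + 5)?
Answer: -314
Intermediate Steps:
U = 0 (U = 0*6 = 0)
(-445 + 131) + B(U, 6) = (-445 + 131) + 6*0 = -314 + 0 = -314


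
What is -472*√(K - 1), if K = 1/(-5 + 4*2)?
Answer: -472*I*√6/3 ≈ -385.39*I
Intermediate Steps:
K = ⅓ (K = 1/(-5 + 8) = 1/3 = ⅓ ≈ 0.33333)
-472*√(K - 1) = -472*√(⅓ - 1) = -472*I*√6/3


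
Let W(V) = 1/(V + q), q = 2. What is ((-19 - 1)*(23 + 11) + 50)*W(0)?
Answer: -315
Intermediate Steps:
W(V) = 1/(2 + V) (W(V) = 1/(V + 2) = 1/(2 + V))
((-19 - 1)*(23 + 11) + 50)*W(0) = ((-19 - 1)*(23 + 11) + 50)/(2 + 0) = (-20*34 + 50)/2 = (-680 + 50)*(½) = -630*½ = -315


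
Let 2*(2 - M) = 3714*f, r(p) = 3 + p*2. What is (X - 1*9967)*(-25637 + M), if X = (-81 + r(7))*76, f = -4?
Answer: 270028017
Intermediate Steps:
r(p) = 3 + 2*p
X = -4864 (X = (-81 + (3 + 2*7))*76 = (-81 + (3 + 14))*76 = (-81 + 17)*76 = -64*76 = -4864)
M = 7430 (M = 2 - 1857*(-4) = 2 - 1/2*(-14856) = 2 + 7428 = 7430)
(X - 1*9967)*(-25637 + M) = (-4864 - 1*9967)*(-25637 + 7430) = (-4864 - 9967)*(-18207) = -14831*(-18207) = 270028017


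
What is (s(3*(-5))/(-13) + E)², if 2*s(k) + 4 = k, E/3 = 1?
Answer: 9409/676 ≈ 13.919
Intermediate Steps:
E = 3 (E = 3*1 = 3)
s(k) = -2 + k/2
(s(3*(-5))/(-13) + E)² = ((-2 + (3*(-5))/2)/(-13) + 3)² = ((-2 + (½)*(-15))*(-1/13) + 3)² = ((-2 - 15/2)*(-1/13) + 3)² = (-19/2*(-1/13) + 3)² = (19/26 + 3)² = (97/26)² = 9409/676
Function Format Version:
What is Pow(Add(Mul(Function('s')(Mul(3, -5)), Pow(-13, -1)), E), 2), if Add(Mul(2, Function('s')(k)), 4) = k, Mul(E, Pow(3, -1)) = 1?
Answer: Rational(9409, 676) ≈ 13.919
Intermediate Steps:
E = 3 (E = Mul(3, 1) = 3)
Function('s')(k) = Add(-2, Mul(Rational(1, 2), k))
Pow(Add(Mul(Function('s')(Mul(3, -5)), Pow(-13, -1)), E), 2) = Pow(Add(Mul(Add(-2, Mul(Rational(1, 2), Mul(3, -5))), Pow(-13, -1)), 3), 2) = Pow(Add(Mul(Add(-2, Mul(Rational(1, 2), -15)), Rational(-1, 13)), 3), 2) = Pow(Add(Mul(Add(-2, Rational(-15, 2)), Rational(-1, 13)), 3), 2) = Pow(Add(Mul(Rational(-19, 2), Rational(-1, 13)), 3), 2) = Pow(Add(Rational(19, 26), 3), 2) = Pow(Rational(97, 26), 2) = Rational(9409, 676)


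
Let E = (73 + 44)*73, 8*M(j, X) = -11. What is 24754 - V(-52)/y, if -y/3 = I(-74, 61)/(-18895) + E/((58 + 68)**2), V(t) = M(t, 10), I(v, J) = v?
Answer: 894177546413/36123782 ≈ 24753.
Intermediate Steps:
M(j, X) = -11/8 (M(j, X) = (1/8)*(-11) = -11/8)
E = 8541 (E = 117*73 = 8541)
V(t) = -11/8
y = -18061891/11110260 (y = -3*(-74/(-18895) + 8541/((58 + 68)**2)) = -3*(-74*(-1/18895) + 8541/(126**2)) = -3*(74/18895 + 8541/15876) = -3*(74/18895 + 8541*(1/15876)) = -3*(74/18895 + 949/1764) = -3*18061891/33330780 = -18061891/11110260 ≈ -1.6257)
24754 - V(-52)/y = 24754 - (-11)/(8*(-18061891/11110260)) = 24754 - (-11)*(-11110260)/(8*18061891) = 24754 - 1*30553215/36123782 = 24754 - 30553215/36123782 = 894177546413/36123782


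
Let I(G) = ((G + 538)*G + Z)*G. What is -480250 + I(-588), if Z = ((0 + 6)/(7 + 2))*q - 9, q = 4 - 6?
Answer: -17761374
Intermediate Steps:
q = -2
Z = -31/3 (Z = ((0 + 6)/(7 + 2))*(-2) - 9 = (6/9)*(-2) - 9 = (6*(⅑))*(-2) - 9 = (⅔)*(-2) - 9 = -4/3 - 9 = -31/3 ≈ -10.333)
I(G) = G*(-31/3 + G*(538 + G)) (I(G) = ((G + 538)*G - 31/3)*G = ((538 + G)*G - 31/3)*G = (G*(538 + G) - 31/3)*G = (-31/3 + G*(538 + G))*G = G*(-31/3 + G*(538 + G)))
-480250 + I(-588) = -480250 + (⅓)*(-588)*(-31 + 3*(-588)² + 1614*(-588)) = -480250 + (⅓)*(-588)*(-31 + 3*345744 - 949032) = -480250 + (⅓)*(-588)*(-31 + 1037232 - 949032) = -480250 + (⅓)*(-588)*88169 = -480250 - 17281124 = -17761374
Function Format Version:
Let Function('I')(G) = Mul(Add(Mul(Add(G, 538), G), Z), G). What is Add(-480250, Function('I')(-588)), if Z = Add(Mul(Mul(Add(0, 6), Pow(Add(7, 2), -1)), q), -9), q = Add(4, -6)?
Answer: -17761374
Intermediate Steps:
q = -2
Z = Rational(-31, 3) (Z = Add(Mul(Mul(Add(0, 6), Pow(Add(7, 2), -1)), -2), -9) = Add(Mul(Mul(6, Pow(9, -1)), -2), -9) = Add(Mul(Mul(6, Rational(1, 9)), -2), -9) = Add(Mul(Rational(2, 3), -2), -9) = Add(Rational(-4, 3), -9) = Rational(-31, 3) ≈ -10.333)
Function('I')(G) = Mul(G, Add(Rational(-31, 3), Mul(G, Add(538, G)))) (Function('I')(G) = Mul(Add(Mul(Add(G, 538), G), Rational(-31, 3)), G) = Mul(Add(Mul(Add(538, G), G), Rational(-31, 3)), G) = Mul(Add(Mul(G, Add(538, G)), Rational(-31, 3)), G) = Mul(Add(Rational(-31, 3), Mul(G, Add(538, G))), G) = Mul(G, Add(Rational(-31, 3), Mul(G, Add(538, G)))))
Add(-480250, Function('I')(-588)) = Add(-480250, Mul(Rational(1, 3), -588, Add(-31, Mul(3, Pow(-588, 2)), Mul(1614, -588)))) = Add(-480250, Mul(Rational(1, 3), -588, Add(-31, Mul(3, 345744), -949032))) = Add(-480250, Mul(Rational(1, 3), -588, Add(-31, 1037232, -949032))) = Add(-480250, Mul(Rational(1, 3), -588, 88169)) = Add(-480250, -17281124) = -17761374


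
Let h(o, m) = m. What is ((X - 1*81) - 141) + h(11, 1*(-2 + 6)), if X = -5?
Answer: -223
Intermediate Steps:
((X - 1*81) - 141) + h(11, 1*(-2 + 6)) = ((-5 - 1*81) - 141) + 1*(-2 + 6) = ((-5 - 81) - 141) + 1*4 = (-86 - 141) + 4 = -227 + 4 = -223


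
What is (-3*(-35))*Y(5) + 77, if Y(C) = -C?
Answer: -448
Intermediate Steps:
(-3*(-35))*Y(5) + 77 = (-3*(-35))*(-1*5) + 77 = 105*(-5) + 77 = -525 + 77 = -448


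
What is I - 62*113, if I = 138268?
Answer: 131262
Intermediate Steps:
I - 62*113 = 138268 - 62*113 = 138268 - 1*7006 = 138268 - 7006 = 131262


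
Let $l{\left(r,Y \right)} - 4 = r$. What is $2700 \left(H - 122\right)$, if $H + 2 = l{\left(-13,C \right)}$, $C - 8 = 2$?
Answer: $-359100$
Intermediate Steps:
$C = 10$ ($C = 8 + 2 = 10$)
$l{\left(r,Y \right)} = 4 + r$
$H = -11$ ($H = -2 + \left(4 - 13\right) = -2 - 9 = -11$)
$2700 \left(H - 122\right) = 2700 \left(-11 - 122\right) = 2700 \left(-133\right) = -359100$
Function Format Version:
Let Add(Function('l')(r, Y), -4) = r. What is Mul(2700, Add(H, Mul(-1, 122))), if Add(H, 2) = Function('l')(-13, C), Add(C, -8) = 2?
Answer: -359100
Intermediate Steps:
C = 10 (C = Add(8, 2) = 10)
Function('l')(r, Y) = Add(4, r)
H = -11 (H = Add(-2, Add(4, -13)) = Add(-2, -9) = -11)
Mul(2700, Add(H, Mul(-1, 122))) = Mul(2700, Add(-11, Mul(-1, 122))) = Mul(2700, Add(-11, -122)) = Mul(2700, -133) = -359100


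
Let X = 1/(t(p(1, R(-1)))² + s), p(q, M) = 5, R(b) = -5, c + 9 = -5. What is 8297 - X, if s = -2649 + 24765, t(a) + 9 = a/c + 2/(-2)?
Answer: 36139748821/4355761 ≈ 8297.0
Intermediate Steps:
c = -14 (c = -9 - 5 = -14)
t(a) = -10 - a/14 (t(a) = -9 + (a/(-14) + 2/(-2)) = -9 + (a*(-1/14) + 2*(-½)) = -9 + (-a/14 - 1) = -9 + (-1 - a/14) = -10 - a/14)
s = 22116
X = 196/4355761 (X = 1/((-10 - 1/14*5)² + 22116) = 1/((-10 - 5/14)² + 22116) = 1/((-145/14)² + 22116) = 1/(21025/196 + 22116) = 1/(4355761/196) = 196/4355761 ≈ 4.4998e-5)
8297 - X = 8297 - 1*196/4355761 = 8297 - 196/4355761 = 36139748821/4355761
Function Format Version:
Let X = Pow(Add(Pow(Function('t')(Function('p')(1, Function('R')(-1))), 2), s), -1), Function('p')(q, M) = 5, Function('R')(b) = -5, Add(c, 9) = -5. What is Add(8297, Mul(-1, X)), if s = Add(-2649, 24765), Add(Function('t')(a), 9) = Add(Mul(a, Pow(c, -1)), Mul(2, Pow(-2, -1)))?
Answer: Rational(36139748821, 4355761) ≈ 8297.0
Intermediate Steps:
c = -14 (c = Add(-9, -5) = -14)
Function('t')(a) = Add(-10, Mul(Rational(-1, 14), a)) (Function('t')(a) = Add(-9, Add(Mul(a, Pow(-14, -1)), Mul(2, Pow(-2, -1)))) = Add(-9, Add(Mul(a, Rational(-1, 14)), Mul(2, Rational(-1, 2)))) = Add(-9, Add(Mul(Rational(-1, 14), a), -1)) = Add(-9, Add(-1, Mul(Rational(-1, 14), a))) = Add(-10, Mul(Rational(-1, 14), a)))
s = 22116
X = Rational(196, 4355761) (X = Pow(Add(Pow(Add(-10, Mul(Rational(-1, 14), 5)), 2), 22116), -1) = Pow(Add(Pow(Add(-10, Rational(-5, 14)), 2), 22116), -1) = Pow(Add(Pow(Rational(-145, 14), 2), 22116), -1) = Pow(Add(Rational(21025, 196), 22116), -1) = Pow(Rational(4355761, 196), -1) = Rational(196, 4355761) ≈ 4.4998e-5)
Add(8297, Mul(-1, X)) = Add(8297, Mul(-1, Rational(196, 4355761))) = Add(8297, Rational(-196, 4355761)) = Rational(36139748821, 4355761)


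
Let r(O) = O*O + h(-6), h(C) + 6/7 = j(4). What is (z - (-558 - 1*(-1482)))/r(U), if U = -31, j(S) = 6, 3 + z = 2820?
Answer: 13251/6763 ≈ 1.9593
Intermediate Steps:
z = 2817 (z = -3 + 2820 = 2817)
h(C) = 36/7 (h(C) = -6/7 + 6 = 36/7)
r(O) = 36/7 + O² (r(O) = O*O + 36/7 = O² + 36/7 = 36/7 + O²)
(z - (-558 - 1*(-1482)))/r(U) = (2817 - (-558 - 1*(-1482)))/(36/7 + (-31)²) = (2817 - (-558 + 1482))/(36/7 + 961) = (2817 - 1*924)/(6763/7) = (2817 - 924)*(7/6763) = 1893*(7/6763) = 13251/6763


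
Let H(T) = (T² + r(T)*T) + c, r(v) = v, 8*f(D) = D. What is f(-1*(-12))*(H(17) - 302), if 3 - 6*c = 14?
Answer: 1645/4 ≈ 411.25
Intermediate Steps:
f(D) = D/8
c = -11/6 (c = ½ - ⅙*14 = ½ - 7/3 = -11/6 ≈ -1.8333)
H(T) = -11/6 + 2*T² (H(T) = (T² + T*T) - 11/6 = (T² + T²) - 11/6 = 2*T² - 11/6 = -11/6 + 2*T²)
f(-1*(-12))*(H(17) - 302) = ((-1*(-12))/8)*((-11/6 + 2*17²) - 302) = ((⅛)*12)*((-11/6 + 2*289) - 302) = 3*((-11/6 + 578) - 302)/2 = 3*(3457/6 - 302)/2 = (3/2)*(1645/6) = 1645/4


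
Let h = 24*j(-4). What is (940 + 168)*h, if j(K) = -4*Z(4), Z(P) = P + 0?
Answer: -425472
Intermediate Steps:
Z(P) = P
j(K) = -16 (j(K) = -4*4 = -16)
h = -384 (h = 24*(-16) = -384)
(940 + 168)*h = (940 + 168)*(-384) = 1108*(-384) = -425472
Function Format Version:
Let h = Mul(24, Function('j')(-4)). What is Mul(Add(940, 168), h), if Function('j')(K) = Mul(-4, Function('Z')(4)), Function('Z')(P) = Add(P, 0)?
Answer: -425472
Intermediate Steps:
Function('Z')(P) = P
Function('j')(K) = -16 (Function('j')(K) = Mul(-4, 4) = -16)
h = -384 (h = Mul(24, -16) = -384)
Mul(Add(940, 168), h) = Mul(Add(940, 168), -384) = Mul(1108, -384) = -425472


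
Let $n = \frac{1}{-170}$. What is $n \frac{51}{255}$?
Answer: $- \frac{1}{850} \approx -0.0011765$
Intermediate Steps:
$n = - \frac{1}{170} \approx -0.0058824$
$n \frac{51}{255} = - \frac{51 \cdot \frac{1}{255}}{170} = \left(- \frac{1}{170}\right) \frac{1}{5} = - \frac{1}{850}$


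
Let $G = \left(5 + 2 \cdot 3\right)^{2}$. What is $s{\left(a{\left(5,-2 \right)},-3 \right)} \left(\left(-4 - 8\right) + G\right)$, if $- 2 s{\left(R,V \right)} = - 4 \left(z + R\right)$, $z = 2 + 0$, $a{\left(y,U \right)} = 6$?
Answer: $1744$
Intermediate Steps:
$z = 2$
$G = 121$ ($G = \left(5 + 6\right)^{2} = 11^{2} = 121$)
$s{\left(R,V \right)} = 4 + 2 R$ ($s{\left(R,V \right)} = - \frac{\left(-4\right) \left(2 + R\right)}{2} = - \frac{-8 - 4 R}{2} = 4 + 2 R$)
$s{\left(a{\left(5,-2 \right)},-3 \right)} \left(\left(-4 - 8\right) + G\right) = \left(4 + 2 \cdot 6\right) \left(\left(-4 - 8\right) + 121\right) = \left(4 + 12\right) \left(-12 + 121\right) = 16 \cdot 109 = 1744$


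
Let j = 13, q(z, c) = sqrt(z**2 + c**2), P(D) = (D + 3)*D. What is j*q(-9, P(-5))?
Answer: 13*sqrt(181) ≈ 174.90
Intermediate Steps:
P(D) = D*(3 + D) (P(D) = (3 + D)*D = D*(3 + D))
q(z, c) = sqrt(c**2 + z**2)
j*q(-9, P(-5)) = 13*sqrt((-5*(3 - 5))**2 + (-9)**2) = 13*sqrt((-5*(-2))**2 + 81) = 13*sqrt(10**2 + 81) = 13*sqrt(100 + 81) = 13*sqrt(181)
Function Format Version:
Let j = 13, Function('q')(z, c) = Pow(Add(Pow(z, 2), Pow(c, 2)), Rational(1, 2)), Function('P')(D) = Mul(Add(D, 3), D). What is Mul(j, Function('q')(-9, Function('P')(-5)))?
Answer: Mul(13, Pow(181, Rational(1, 2))) ≈ 174.90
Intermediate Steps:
Function('P')(D) = Mul(D, Add(3, D)) (Function('P')(D) = Mul(Add(3, D), D) = Mul(D, Add(3, D)))
Function('q')(z, c) = Pow(Add(Pow(c, 2), Pow(z, 2)), Rational(1, 2))
Mul(j, Function('q')(-9, Function('P')(-5))) = Mul(13, Pow(Add(Pow(Mul(-5, Add(3, -5)), 2), Pow(-9, 2)), Rational(1, 2))) = Mul(13, Pow(Add(Pow(Mul(-5, -2), 2), 81), Rational(1, 2))) = Mul(13, Pow(Add(Pow(10, 2), 81), Rational(1, 2))) = Mul(13, Pow(Add(100, 81), Rational(1, 2))) = Mul(13, Pow(181, Rational(1, 2)))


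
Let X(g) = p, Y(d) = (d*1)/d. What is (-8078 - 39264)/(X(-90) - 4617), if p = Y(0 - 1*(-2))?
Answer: 23671/2308 ≈ 10.256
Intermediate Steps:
Y(d) = 1 (Y(d) = d/d = 1)
p = 1
X(g) = 1
(-8078 - 39264)/(X(-90) - 4617) = (-8078 - 39264)/(1 - 4617) = -47342/(-4616) = -47342*(-1/4616) = 23671/2308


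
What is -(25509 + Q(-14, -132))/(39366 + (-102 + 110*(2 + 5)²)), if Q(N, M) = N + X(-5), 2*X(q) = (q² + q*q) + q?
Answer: -51035/89308 ≈ -0.57145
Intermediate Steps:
X(q) = q² + q/2 (X(q) = ((q² + q*q) + q)/2 = ((q² + q²) + q)/2 = (2*q² + q)/2 = (q + 2*q²)/2 = q² + q/2)
Q(N, M) = 45/2 + N (Q(N, M) = N - 5*(½ - 5) = N - 5*(-9/2) = N + 45/2 = 45/2 + N)
-(25509 + Q(-14, -132))/(39366 + (-102 + 110*(2 + 5)²)) = -(25509 + (45/2 - 14))/(39366 + (-102 + 110*(2 + 5)²)) = -(25509 + 17/2)/(39366 + (-102 + 110*7²)) = -51035/(2*(39366 + (-102 + 110*49))) = -51035/(2*(39366 + (-102 + 5390))) = -51035/(2*(39366 + 5288)) = -51035/(2*44654) = -1*51035/89308 = -51035/89308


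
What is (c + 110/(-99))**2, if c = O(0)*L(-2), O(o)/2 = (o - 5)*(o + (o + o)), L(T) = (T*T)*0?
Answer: 100/81 ≈ 1.2346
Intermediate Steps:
L(T) = 0 (L(T) = T**2*0 = 0)
O(o) = 6*o*(-5 + o) (O(o) = 2*((o - 5)*(o + (o + o))) = 2*((-5 + o)*(o + 2*o)) = 2*((-5 + o)*(3*o)) = 2*(3*o*(-5 + o)) = 6*o*(-5 + o))
c = 0 (c = (6*0*(-5 + 0))*0 = (6*0*(-5))*0 = 0*0 = 0)
(c + 110/(-99))**2 = (0 + 110/(-99))**2 = (0 + 110*(-1/99))**2 = (0 - 10/9)**2 = (-10/9)**2 = 100/81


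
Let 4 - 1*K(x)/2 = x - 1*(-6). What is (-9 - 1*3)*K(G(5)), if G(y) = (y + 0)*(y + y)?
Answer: 1248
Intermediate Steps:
G(y) = 2*y**2 (G(y) = y*(2*y) = 2*y**2)
K(x) = -4 - 2*x (K(x) = 8 - 2*(x - 1*(-6)) = 8 - 2*(x + 6) = 8 - 2*(6 + x) = 8 + (-12 - 2*x) = -4 - 2*x)
(-9 - 1*3)*K(G(5)) = (-9 - 1*3)*(-4 - 4*5**2) = (-9 - 3)*(-4 - 4*25) = -12*(-4 - 2*50) = -12*(-4 - 100) = -12*(-104) = 1248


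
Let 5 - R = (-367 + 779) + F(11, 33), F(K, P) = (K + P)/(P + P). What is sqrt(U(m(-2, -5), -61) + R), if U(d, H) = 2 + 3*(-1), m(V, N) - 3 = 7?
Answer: I*sqrt(3678)/3 ≈ 20.216*I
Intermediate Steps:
m(V, N) = 10 (m(V, N) = 3 + 7 = 10)
F(K, P) = (K + P)/(2*P) (F(K, P) = (K + P)/((2*P)) = (K + P)*(1/(2*P)) = (K + P)/(2*P))
U(d, H) = -1 (U(d, H) = 2 - 3 = -1)
R = -1223/3 (R = 5 - ((-367 + 779) + (1/2)*(11 + 33)/33) = 5 - (412 + (1/2)*(1/33)*44) = 5 - (412 + 2/3) = 5 - 1*1238/3 = 5 - 1238/3 = -1223/3 ≈ -407.67)
sqrt(U(m(-2, -5), -61) + R) = sqrt(-1 - 1223/3) = sqrt(-1226/3) = I*sqrt(3678)/3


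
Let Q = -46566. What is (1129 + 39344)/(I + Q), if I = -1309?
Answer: -40473/47875 ≈ -0.84539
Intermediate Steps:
(1129 + 39344)/(I + Q) = (1129 + 39344)/(-1309 - 46566) = 40473/(-47875) = 40473*(-1/47875) = -40473/47875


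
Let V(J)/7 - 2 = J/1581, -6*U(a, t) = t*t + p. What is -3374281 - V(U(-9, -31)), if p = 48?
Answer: -32008555307/9486 ≈ -3.3743e+6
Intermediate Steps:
U(a, t) = -8 - t²/6 (U(a, t) = -(t*t + 48)/6 = -(t² + 48)/6 = -(48 + t²)/6 = -8 - t²/6)
V(J) = 14 + 7*J/1581 (V(J) = 14 + 7*(J/1581) = 14 + 7*J/1581)
-3374281 - V(U(-9, -31)) = -3374281 - (14 + 7*(-8 - ⅙*(-31)²)/1581) = -3374281 - (14 + 7*(-8 - ⅙*961)/1581) = -3374281 - (14 + 7*(-8 - 961/6)/1581) = -3374281 - (14 + (7/1581)*(-1009/6)) = -3374281 - (14 - 7063/9486) = -3374281 - 1*125741/9486 = -3374281 - 125741/9486 = -32008555307/9486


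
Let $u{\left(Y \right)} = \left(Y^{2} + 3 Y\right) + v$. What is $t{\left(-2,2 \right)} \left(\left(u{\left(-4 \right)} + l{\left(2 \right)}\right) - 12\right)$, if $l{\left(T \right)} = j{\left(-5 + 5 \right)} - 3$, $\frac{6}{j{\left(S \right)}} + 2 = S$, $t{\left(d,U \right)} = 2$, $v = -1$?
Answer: $-30$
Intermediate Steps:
$u{\left(Y \right)} = -1 + Y^{2} + 3 Y$ ($u{\left(Y \right)} = \left(Y^{2} + 3 Y\right) - 1 = -1 + Y^{2} + 3 Y$)
$j{\left(S \right)} = \frac{6}{-2 + S}$
$l{\left(T \right)} = -6$ ($l{\left(T \right)} = \frac{6}{-2 + \left(-5 + 5\right)} - 3 = \frac{6}{-2 + 0} - 3 = \frac{6}{-2} - 3 = 6 \left(- \frac{1}{2}\right) - 3 = -3 - 3 = -6$)
$t{\left(-2,2 \right)} \left(\left(u{\left(-4 \right)} + l{\left(2 \right)}\right) - 12\right) = 2 \left(\left(\left(-1 + \left(-4\right)^{2} + 3 \left(-4\right)\right) - 6\right) - 12\right) = 2 \left(\left(\left(-1 + 16 - 12\right) - 6\right) - 12\right) = 2 \left(\left(3 - 6\right) - 12\right) = 2 \left(-3 - 12\right) = 2 \left(-15\right) = -30$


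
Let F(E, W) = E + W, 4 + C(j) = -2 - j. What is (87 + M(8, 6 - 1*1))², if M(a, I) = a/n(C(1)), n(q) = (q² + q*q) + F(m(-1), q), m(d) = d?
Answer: 15358561/2025 ≈ 7584.5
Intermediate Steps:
C(j) = -6 - j (C(j) = -4 + (-2 - j) = -6 - j)
n(q) = -1 + q + 2*q² (n(q) = (q² + q*q) + (-1 + q) = (q² + q²) + (-1 + q) = 2*q² + (-1 + q) = -1 + q + 2*q²)
M(a, I) = a/90 (M(a, I) = a/(-1 + (-6 - 1*1) + 2*(-6 - 1*1)²) = a/(-1 + (-6 - 1) + 2*(-6 - 1)²) = a/(-1 - 7 + 2*(-7)²) = a/(-1 - 7 + 2*49) = a/(-1 - 7 + 98) = a/90)
(87 + M(8, 6 - 1*1))² = (87 + (1/90)*8)² = (87 + 4/45)² = (3919/45)² = 15358561/2025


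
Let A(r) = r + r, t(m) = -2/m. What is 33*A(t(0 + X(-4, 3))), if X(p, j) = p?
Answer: 33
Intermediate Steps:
A(r) = 2*r
33*A(t(0 + X(-4, 3))) = 33*(2*(-2/(0 - 4))) = 33*(2*(-2/(-4))) = 33*(2*(-2*(-¼))) = 33*(2*(½)) = 33*1 = 33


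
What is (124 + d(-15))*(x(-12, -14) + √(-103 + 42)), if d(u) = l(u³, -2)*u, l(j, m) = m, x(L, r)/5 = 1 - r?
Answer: 11550 + 154*I*√61 ≈ 11550.0 + 1202.8*I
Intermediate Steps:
x(L, r) = 5 - 5*r (x(L, r) = 5*(1 - r) = 5 - 5*r)
d(u) = -2*u
(124 + d(-15))*(x(-12, -14) + √(-103 + 42)) = (124 - 2*(-15))*((5 - 5*(-14)) + √(-103 + 42)) = (124 + 30)*((5 + 70) + √(-61)) = 154*(75 + I*√61) = 11550 + 154*I*√61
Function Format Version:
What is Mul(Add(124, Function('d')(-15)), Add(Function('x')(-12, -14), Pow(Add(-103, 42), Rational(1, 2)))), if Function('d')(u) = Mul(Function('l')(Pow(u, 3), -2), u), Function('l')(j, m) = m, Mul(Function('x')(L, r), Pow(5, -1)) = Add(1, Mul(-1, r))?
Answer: Add(11550, Mul(154, I, Pow(61, Rational(1, 2)))) ≈ Add(11550., Mul(1202.8, I))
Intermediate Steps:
Function('x')(L, r) = Add(5, Mul(-5, r)) (Function('x')(L, r) = Mul(5, Add(1, Mul(-1, r))) = Add(5, Mul(-5, r)))
Function('d')(u) = Mul(-2, u)
Mul(Add(124, Function('d')(-15)), Add(Function('x')(-12, -14), Pow(Add(-103, 42), Rational(1, 2)))) = Mul(Add(124, Mul(-2, -15)), Add(Add(5, Mul(-5, -14)), Pow(Add(-103, 42), Rational(1, 2)))) = Mul(Add(124, 30), Add(Add(5, 70), Pow(-61, Rational(1, 2)))) = Mul(154, Add(75, Mul(I, Pow(61, Rational(1, 2))))) = Add(11550, Mul(154, I, Pow(61, Rational(1, 2))))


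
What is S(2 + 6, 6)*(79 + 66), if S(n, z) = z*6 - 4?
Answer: 4640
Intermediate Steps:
S(n, z) = -4 + 6*z (S(n, z) = 6*z - 4 = -4 + 6*z)
S(2 + 6, 6)*(79 + 66) = (-4 + 6*6)*(79 + 66) = (-4 + 36)*145 = 32*145 = 4640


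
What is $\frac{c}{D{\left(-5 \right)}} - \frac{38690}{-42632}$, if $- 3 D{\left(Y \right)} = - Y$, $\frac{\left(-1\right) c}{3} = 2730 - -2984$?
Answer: $\frac{15017717}{1460} \approx 10286.0$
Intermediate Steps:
$c = -17142$ ($c = - 3 \left(2730 - -2984\right) = - 3 \left(2730 + 2984\right) = \left(-3\right) 5714 = -17142$)
$D{\left(Y \right)} = \frac{Y}{3}$ ($D{\left(Y \right)} = - \frac{\left(-1\right) Y}{3} = \frac{Y}{3}$)
$\frac{c}{D{\left(-5 \right)}} - \frac{38690}{-42632} = - \frac{17142}{\frac{1}{3} \left(-5\right)} - \frac{38690}{-42632} = - \frac{17142}{- \frac{5}{3}} - - \frac{265}{292} = \left(-17142\right) \left(- \frac{3}{5}\right) + \frac{265}{292} = \frac{51426}{5} + \frac{265}{292} = \frac{15017717}{1460}$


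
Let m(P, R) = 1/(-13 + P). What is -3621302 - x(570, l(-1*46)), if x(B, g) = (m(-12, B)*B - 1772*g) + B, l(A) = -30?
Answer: -18375046/5 ≈ -3.6750e+6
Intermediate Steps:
x(B, g) = -1772*g + 24*B/25 (x(B, g) = (B/(-13 - 12) - 1772*g) + B = (B/(-25) - 1772*g) + B = (-B/25 - 1772*g) + B = (-1772*g - B/25) + B = -1772*g + 24*B/25)
-3621302 - x(570, l(-1*46)) = -3621302 - (-1772*(-30) + (24/25)*570) = -3621302 - (53160 + 2736/5) = -3621302 - 1*268536/5 = -3621302 - 268536/5 = -18375046/5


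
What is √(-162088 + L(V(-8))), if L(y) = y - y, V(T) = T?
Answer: 2*I*√40522 ≈ 402.6*I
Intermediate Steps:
L(y) = 0
√(-162088 + L(V(-8))) = √(-162088 + 0) = √(-162088) = 2*I*√40522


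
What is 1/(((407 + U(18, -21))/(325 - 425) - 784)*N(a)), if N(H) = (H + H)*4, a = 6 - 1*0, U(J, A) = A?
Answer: -25/945432 ≈ -2.6443e-5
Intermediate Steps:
a = 6 (a = 6 + 0 = 6)
N(H) = 8*H (N(H) = (2*H)*4 = 8*H)
1/(((407 + U(18, -21))/(325 - 425) - 784)*N(a)) = 1/(((407 - 21)/(325 - 425) - 784)*((8*6))) = 1/(386/(-100) - 784*48) = (1/48)/(386*(-1/100) - 784) = (1/48)/(-193/50 - 784) = (1/48)/(-39393/50) = -50/39393*1/48 = -25/945432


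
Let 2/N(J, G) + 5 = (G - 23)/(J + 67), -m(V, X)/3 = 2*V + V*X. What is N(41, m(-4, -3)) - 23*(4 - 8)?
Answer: 52684/575 ≈ 91.624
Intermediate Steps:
m(V, X) = -6*V - 3*V*X (m(V, X) = -3*(2*V + V*X) = -6*V - 3*V*X)
N(J, G) = 2/(-5 + (-23 + G)/(67 + J)) (N(J, G) = 2/(-5 + (G - 23)/(J + 67)) = 2/(-5 + (-23 + G)/(67 + J)))
N(41, m(-4, -3)) - 23*(4 - 8) = 2*(67 + 41)/(-358 - 3*(-4)*(2 - 3) - 5*41) - 23*(4 - 8) = 2*108/(-358 - 3*(-4)*(-1) - 205) - 23*(-4) = 2*108/(-358 - 12 - 205) - 1*(-92) = 2*108/(-575) + 92 = 2*(-1/575)*108 + 92 = -216/575 + 92 = 52684/575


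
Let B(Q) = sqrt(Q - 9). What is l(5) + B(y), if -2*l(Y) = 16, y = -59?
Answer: -8 + 2*I*sqrt(17) ≈ -8.0 + 8.2462*I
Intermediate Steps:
B(Q) = sqrt(-9 + Q)
l(Y) = -8 (l(Y) = -1/2*16 = -8)
l(5) + B(y) = -8 + sqrt(-9 - 59) = -8 + sqrt(-68) = -8 + 2*I*sqrt(17)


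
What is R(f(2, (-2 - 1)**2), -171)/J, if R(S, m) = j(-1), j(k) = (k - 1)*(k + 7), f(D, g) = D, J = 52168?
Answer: -3/13042 ≈ -0.00023003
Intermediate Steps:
j(k) = (-1 + k)*(7 + k)
R(S, m) = -12 (R(S, m) = -7 + (-1)**2 + 6*(-1) = -7 + 1 - 6 = -12)
R(f(2, (-2 - 1)**2), -171)/J = -12/52168 = -12*1/52168 = -3/13042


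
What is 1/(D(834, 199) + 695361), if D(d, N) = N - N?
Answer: 1/695361 ≈ 1.4381e-6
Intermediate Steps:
D(d, N) = 0
1/(D(834, 199) + 695361) = 1/(0 + 695361) = 1/695361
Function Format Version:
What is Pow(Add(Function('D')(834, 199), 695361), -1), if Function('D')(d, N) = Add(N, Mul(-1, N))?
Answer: Rational(1, 695361) ≈ 1.4381e-6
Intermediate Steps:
Function('D')(d, N) = 0
Pow(Add(Function('D')(834, 199), 695361), -1) = Pow(Add(0, 695361), -1) = Pow(695361, -1) = Rational(1, 695361)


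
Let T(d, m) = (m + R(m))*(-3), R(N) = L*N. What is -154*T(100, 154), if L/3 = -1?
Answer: -142296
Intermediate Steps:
L = -3 (L = 3*(-1) = -3)
R(N) = -3*N
T(d, m) = 6*m (T(d, m) = (m - 3*m)*(-3) = -2*m*(-3) = 6*m)
-154*T(100, 154) = -924*154 = -154*924 = -142296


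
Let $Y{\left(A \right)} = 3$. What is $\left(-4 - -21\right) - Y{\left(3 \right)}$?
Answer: $14$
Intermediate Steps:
$\left(-4 - -21\right) - Y{\left(3 \right)} = \left(-4 - -21\right) - 3 = \left(-4 + 21\right) - 3 = 17 - 3 = 14$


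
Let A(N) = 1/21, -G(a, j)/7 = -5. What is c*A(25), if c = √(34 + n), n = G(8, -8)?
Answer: √69/21 ≈ 0.39555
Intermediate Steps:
G(a, j) = 35 (G(a, j) = -7*(-5) = 35)
A(N) = 1/21
n = 35
c = √69 (c = √(34 + 35) = √69 ≈ 8.3066)
c*A(25) = √69*(1/21) = √69/21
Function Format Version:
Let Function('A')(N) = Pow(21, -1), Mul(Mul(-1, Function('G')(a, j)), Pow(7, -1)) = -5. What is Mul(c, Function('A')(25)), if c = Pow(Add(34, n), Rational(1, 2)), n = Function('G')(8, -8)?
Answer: Mul(Rational(1, 21), Pow(69, Rational(1, 2))) ≈ 0.39555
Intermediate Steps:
Function('G')(a, j) = 35 (Function('G')(a, j) = Mul(-7, -5) = 35)
Function('A')(N) = Rational(1, 21)
n = 35
c = Pow(69, Rational(1, 2)) (c = Pow(Add(34, 35), Rational(1, 2)) = Pow(69, Rational(1, 2)) ≈ 8.3066)
Mul(c, Function('A')(25)) = Mul(Pow(69, Rational(1, 2)), Rational(1, 21)) = Mul(Rational(1, 21), Pow(69, Rational(1, 2)))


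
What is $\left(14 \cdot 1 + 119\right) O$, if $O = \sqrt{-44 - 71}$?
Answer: $133 i \sqrt{115} \approx 1426.3 i$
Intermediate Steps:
$O = i \sqrt{115}$ ($O = \sqrt{-115} = i \sqrt{115} \approx 10.724 i$)
$\left(14 \cdot 1 + 119\right) O = \left(14 \cdot 1 + 119\right) i \sqrt{115} = \left(14 + 119\right) i \sqrt{115} = 133 i \sqrt{115}$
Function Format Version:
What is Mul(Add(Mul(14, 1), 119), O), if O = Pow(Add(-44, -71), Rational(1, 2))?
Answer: Mul(133, I, Pow(115, Rational(1, 2))) ≈ Mul(1426.3, I)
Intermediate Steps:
O = Mul(I, Pow(115, Rational(1, 2))) (O = Pow(-115, Rational(1, 2)) = Mul(I, Pow(115, Rational(1, 2))) ≈ Mul(10.724, I))
Mul(Add(Mul(14, 1), 119), O) = Mul(Add(Mul(14, 1), 119), Mul(I, Pow(115, Rational(1, 2)))) = Mul(Add(14, 119), Mul(I, Pow(115, Rational(1, 2)))) = Mul(133, Mul(I, Pow(115, Rational(1, 2)))) = Mul(133, I, Pow(115, Rational(1, 2)))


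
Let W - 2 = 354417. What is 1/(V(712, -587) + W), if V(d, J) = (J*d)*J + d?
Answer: 1/245688259 ≈ 4.0702e-9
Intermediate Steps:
W = 354419 (W = 2 + 354417 = 354419)
V(d, J) = d + d*J² (V(d, J) = d*J² + d = d + d*J²)
1/(V(712, -587) + W) = 1/(712*(1 + (-587)²) + 354419) = 1/(712*(1 + 344569) + 354419) = 1/(712*344570 + 354419) = 1/(245333840 + 354419) = 1/245688259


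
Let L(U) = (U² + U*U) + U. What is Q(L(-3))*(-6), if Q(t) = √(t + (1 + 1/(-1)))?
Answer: -6*√15 ≈ -23.238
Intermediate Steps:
L(U) = U + 2*U² (L(U) = (U² + U²) + U = 2*U² + U = U + 2*U²)
Q(t) = √t (Q(t) = √(t + (1 + 1*(-1))) = √(t + (1 - 1)) = √(t + 0) = √t)
Q(L(-3))*(-6) = √(-3*(1 + 2*(-3)))*(-6) = √(-3*(1 - 6))*(-6) = √(-3*(-5))*(-6) = √15*(-6) = -6*√15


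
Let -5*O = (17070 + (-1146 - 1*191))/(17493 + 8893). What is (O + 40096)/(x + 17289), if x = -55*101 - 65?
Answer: 5289849547/1539491170 ≈ 3.4361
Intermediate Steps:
x = -5620 (x = -5555 - 65 = -5620)
O = -15733/131930 (O = -(17070 + (-1146 - 1*191))/(5*(17493 + 8893)) = -(17070 + (-1146 - 191))/(5*26386) = -(17070 - 1337)/(5*26386) = -15733/(5*26386) = -⅕*15733/26386 = -15733/131930 ≈ -0.11925)
(O + 40096)/(x + 17289) = (-15733/131930 + 40096)/(-5620 + 17289) = (5289849547/131930)/11669 = (5289849547/131930)*(1/11669) = 5289849547/1539491170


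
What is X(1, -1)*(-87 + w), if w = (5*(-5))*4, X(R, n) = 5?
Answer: -935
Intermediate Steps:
w = -100 (w = -25*4 = -100)
X(1, -1)*(-87 + w) = 5*(-87 - 100) = 5*(-187) = -935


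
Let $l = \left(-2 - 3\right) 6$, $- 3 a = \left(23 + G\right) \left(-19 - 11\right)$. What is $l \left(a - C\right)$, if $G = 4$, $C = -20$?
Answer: $-8700$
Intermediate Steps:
$a = 270$ ($a = - \frac{\left(23 + 4\right) \left(-19 - 11\right)}{3} = - \frac{27 \left(-30\right)}{3} = \left(- \frac{1}{3}\right) \left(-810\right) = 270$)
$l = -30$ ($l = \left(-5\right) 6 = -30$)
$l \left(a - C\right) = - 30 \left(270 - -20\right) = - 30 \left(270 + 20\right) = \left(-30\right) 290 = -8700$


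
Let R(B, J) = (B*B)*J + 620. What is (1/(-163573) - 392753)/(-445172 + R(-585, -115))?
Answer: 21414595490/2170091748557 ≈ 0.0098681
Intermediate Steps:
R(B, J) = 620 + J*B**2 (R(B, J) = B**2*J + 620 = J*B**2 + 620 = 620 + J*B**2)
(1/(-163573) - 392753)/(-445172 + R(-585, -115)) = (1/(-163573) - 392753)/(-445172 + (620 - 115*(-585)**2)) = (-1/163573 - 392753)/(-445172 + (620 - 115*342225)) = -64243786470/(163573*(-445172 + (620 - 39355875))) = -64243786470/(163573*(-445172 - 39355255)) = -64243786470/163573/(-39800427) = -64243786470/163573*(-1/39800427) = 21414595490/2170091748557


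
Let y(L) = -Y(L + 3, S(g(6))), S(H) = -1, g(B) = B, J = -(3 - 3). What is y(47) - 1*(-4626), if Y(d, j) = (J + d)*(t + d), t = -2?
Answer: 2226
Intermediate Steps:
J = 0 (J = -1*0 = 0)
Y(d, j) = d*(-2 + d) (Y(d, j) = (0 + d)*(-2 + d) = d*(-2 + d))
y(L) = -(1 + L)*(3 + L) (y(L) = -(L + 3)*(-2 + (L + 3)) = -(3 + L)*(-2 + (3 + L)) = -(3 + L)*(1 + L) = -(1 + L)*(3 + L))
y(47) - 1*(-4626) = (6 - (3 + 47)**2 + 2*47) - 1*(-4626) = (6 - 1*50**2 + 94) + 4626 = (6 - 1*2500 + 94) + 4626 = (6 - 2500 + 94) + 4626 = -2400 + 4626 = 2226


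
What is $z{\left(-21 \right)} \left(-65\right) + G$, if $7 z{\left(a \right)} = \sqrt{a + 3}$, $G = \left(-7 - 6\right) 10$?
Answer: $-130 - \frac{195 i \sqrt{2}}{7} \approx -130.0 - 39.396 i$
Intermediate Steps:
$G = -130$ ($G = \left(-13\right) 10 = -130$)
$z{\left(a \right)} = \frac{\sqrt{3 + a}}{7}$ ($z{\left(a \right)} = \frac{\sqrt{a + 3}}{7} = \frac{\sqrt{3 + a}}{7}$)
$z{\left(-21 \right)} \left(-65\right) + G = \frac{\sqrt{3 - 21}}{7} \left(-65\right) - 130 = \frac{\sqrt{-18}}{7} \left(-65\right) - 130 = \frac{3 i \sqrt{2}}{7} \left(-65\right) - 130 = - \frac{195 i \sqrt{2}}{7} - 130 = -130 - \frac{195 i \sqrt{2}}{7}$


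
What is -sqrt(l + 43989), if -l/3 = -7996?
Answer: -3*sqrt(7553) ≈ -260.72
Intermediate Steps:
l = 23988 (l = -3*(-7996) = 23988)
-sqrt(l + 43989) = -sqrt(23988 + 43989) = -sqrt(67977) = -3*sqrt(7553)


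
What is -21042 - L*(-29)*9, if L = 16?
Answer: -16866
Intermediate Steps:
-21042 - L*(-29)*9 = -21042 - 16*(-29)*9 = -21042 - (-464)*9 = -21042 - 1*(-4176) = -21042 + 4176 = -16866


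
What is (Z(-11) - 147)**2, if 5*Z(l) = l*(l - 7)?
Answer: 288369/25 ≈ 11535.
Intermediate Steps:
Z(l) = l*(-7 + l)/5 (Z(l) = (l*(l - 7))/5 = (l*(-7 + l))/5 = l*(-7 + l)/5)
(Z(-11) - 147)**2 = ((1/5)*(-11)*(-7 - 11) - 147)**2 = ((1/5)*(-11)*(-18) - 147)**2 = (198/5 - 147)**2 = (-537/5)**2 = 288369/25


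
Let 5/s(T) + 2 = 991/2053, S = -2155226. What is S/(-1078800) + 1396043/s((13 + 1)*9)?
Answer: -469132732847111/1107388200 ≈ -4.2364e+5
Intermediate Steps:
s(T) = -2053/623 (s(T) = 5/(-2 + 991/2053) = 5/(-3115/2053) = 5*(-2053/3115) = -2053/623)
S/(-1078800) + 1396043/s((13 + 1)*9) = -2155226/(-1078800) + 1396043/(-2053/623) = -2155226*(-1/1078800) + 1396043*(-623/2053) = 1077613/539400 - 869734789/2053 = -469132732847111/1107388200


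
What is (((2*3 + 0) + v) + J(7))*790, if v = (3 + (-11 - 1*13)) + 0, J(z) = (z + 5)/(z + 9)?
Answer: -22515/2 ≈ -11258.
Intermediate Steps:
J(z) = (5 + z)/(9 + z)
v = -21 (v = (3 + (-11 - 13)) + 0 = (3 - 24) + 0 = -21 + 0 = -21)
(((2*3 + 0) + v) + J(7))*790 = (((2*3 + 0) - 21) + (5 + 7)/(9 + 7))*790 = (((6 + 0) - 21) + 12/16)*790 = ((6 - 21) + (1/16)*12)*790 = (-15 + ¾)*790 = -57/4*790 = -22515/2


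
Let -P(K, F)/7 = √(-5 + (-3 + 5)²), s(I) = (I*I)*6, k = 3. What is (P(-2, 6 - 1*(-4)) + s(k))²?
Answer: 2867 - 756*I ≈ 2867.0 - 756.0*I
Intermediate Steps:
s(I) = 6*I² (s(I) = I²*6 = 6*I²)
P(K, F) = -7*I (P(K, F) = -7*√(-5 + (-3 + 5)²) = -7*√(-5 + 2²) = -7*√(-5 + 4) = -7*I)
(P(-2, 6 - 1*(-4)) + s(k))² = (-7*I + 6*3²)² = (-7*I + 6*9)² = (-7*I + 54)² = (54 - 7*I)²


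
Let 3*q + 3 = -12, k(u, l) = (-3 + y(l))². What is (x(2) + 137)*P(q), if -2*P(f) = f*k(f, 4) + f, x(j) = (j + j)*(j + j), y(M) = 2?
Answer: 765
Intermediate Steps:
k(u, l) = 1 (k(u, l) = (-3 + 2)² = (-1)² = 1)
q = -5 (q = -1 + (⅓)*(-12) = -1 - 4 = -5)
x(j) = 4*j² (x(j) = (2*j)*(2*j) = 4*j²)
P(f) = -f (P(f) = -(f*1 + f)/2 = -(f + f)/2 = -f)
(x(2) + 137)*P(q) = (4*2² + 137)*(-1*(-5)) = (4*4 + 137)*5 = (16 + 137)*5 = 153*5 = 765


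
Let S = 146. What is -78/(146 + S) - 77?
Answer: -11281/146 ≈ -77.267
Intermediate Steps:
-78/(146 + S) - 77 = -78/(146 + 146) - 77 = -78/292 - 77 = -78*1/292 - 77 = -39/146 - 77 = -11281/146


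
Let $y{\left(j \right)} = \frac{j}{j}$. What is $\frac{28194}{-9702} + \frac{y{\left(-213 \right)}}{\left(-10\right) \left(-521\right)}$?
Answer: $- \frac{24480173}{8424570} \approx -2.9058$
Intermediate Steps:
$y{\left(j \right)} = 1$
$\frac{28194}{-9702} + \frac{y{\left(-213 \right)}}{\left(-10\right) \left(-521\right)} = \frac{28194}{-9702} + 1 \frac{1}{\left(-10\right) \left(-521\right)} = 28194 \left(- \frac{1}{9702}\right) + 1 \cdot \frac{1}{5210} = - \frac{4699}{1617} + 1 \cdot \frac{1}{5210} = - \frac{4699}{1617} + \frac{1}{5210} = - \frac{24480173}{8424570}$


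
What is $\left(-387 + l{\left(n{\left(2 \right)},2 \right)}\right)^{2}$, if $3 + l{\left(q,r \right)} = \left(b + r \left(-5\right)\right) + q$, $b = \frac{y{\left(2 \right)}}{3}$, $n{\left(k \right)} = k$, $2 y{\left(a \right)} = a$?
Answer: $\frac{1423249}{9} \approx 1.5814 \cdot 10^{5}$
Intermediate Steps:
$y{\left(a \right)} = \frac{a}{2}$
$b = \frac{1}{3}$ ($b = \frac{\frac{1}{2} \cdot 2}{3} = 1 \cdot \frac{1}{3} = \frac{1}{3} \approx 0.33333$)
$l{\left(q,r \right)} = - \frac{8}{3} + q - 5 r$ ($l{\left(q,r \right)} = -3 + \left(\left(\frac{1}{3} + r \left(-5\right)\right) + q\right) = -3 - \left(- \frac{1}{3} - q + 5 r\right) = -3 + \left(\frac{1}{3} + q - 5 r\right) = - \frac{8}{3} + q - 5 r$)
$\left(-387 + l{\left(n{\left(2 \right)},2 \right)}\right)^{2} = \left(-387 - \frac{32}{3}\right)^{2} = \left(- \frac{1193}{3}\right)^{2} = \frac{1423249}{9}$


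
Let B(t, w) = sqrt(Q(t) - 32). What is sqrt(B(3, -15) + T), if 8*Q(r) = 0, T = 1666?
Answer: sqrt(1666 + 4*I*sqrt(2)) ≈ 40.817 + 0.06929*I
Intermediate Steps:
Q(r) = 0 (Q(r) = (1/8)*0 = 0)
B(t, w) = 4*I*sqrt(2) (B(t, w) = sqrt(0 - 32) = sqrt(-32) = 4*I*sqrt(2))
sqrt(B(3, -15) + T) = sqrt(4*I*sqrt(2) + 1666) = sqrt(1666 + 4*I*sqrt(2))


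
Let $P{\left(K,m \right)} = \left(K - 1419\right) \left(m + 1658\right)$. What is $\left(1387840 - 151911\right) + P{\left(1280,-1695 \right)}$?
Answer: $1241072$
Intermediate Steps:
$P{\left(K,m \right)} = \left(-1419 + K\right) \left(1658 + m\right)$
$\left(1387840 - 151911\right) + P{\left(1280,-1695 \right)} = \left(1387840 - 151911\right) + \left(-2352702 - -2405205 + 1658 \cdot 1280 + 1280 \left(-1695\right)\right) = 1235929 + \left(-2352702 + 2405205 + 2122240 - 2169600\right) = 1235929 + 5143 = 1241072$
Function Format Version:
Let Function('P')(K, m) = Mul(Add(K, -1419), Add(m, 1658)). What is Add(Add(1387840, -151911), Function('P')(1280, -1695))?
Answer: 1241072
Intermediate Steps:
Function('P')(K, m) = Mul(Add(-1419, K), Add(1658, m))
Add(Add(1387840, -151911), Function('P')(1280, -1695)) = Add(Add(1387840, -151911), Add(-2352702, Mul(-1419, -1695), Mul(1658, 1280), Mul(1280, -1695))) = Add(1235929, Add(-2352702, 2405205, 2122240, -2169600)) = Add(1235929, 5143) = 1241072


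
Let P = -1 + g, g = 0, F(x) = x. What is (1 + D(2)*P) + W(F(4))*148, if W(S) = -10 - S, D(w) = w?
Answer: -2073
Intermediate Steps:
P = -1 (P = -1 + 0 = -1)
(1 + D(2)*P) + W(F(4))*148 = (1 + 2*(-1)) + (-10 - 1*4)*148 = (1 - 2) + (-10 - 4)*148 = -1 - 14*148 = -1 - 2072 = -2073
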